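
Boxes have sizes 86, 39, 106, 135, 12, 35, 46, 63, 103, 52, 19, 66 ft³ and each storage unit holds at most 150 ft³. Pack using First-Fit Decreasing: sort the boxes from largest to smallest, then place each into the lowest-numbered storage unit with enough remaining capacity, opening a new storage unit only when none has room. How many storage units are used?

6 storage units

Sorted descending: 135, 106, 103, 86, 66, 63, 52, 46, 39, 35, 19, 12.
135 ft³ → storage unit 1 (remaining 15 ft³)
106 ft³ → storage unit 2 (remaining 44 ft³)
103 ft³ → storage unit 3 (remaining 47 ft³)
86 ft³ → storage unit 4 (remaining 64 ft³)
66 ft³ → storage unit 5 (remaining 84 ft³)
63 ft³ → storage unit 4 (remaining 1 ft³)
52 ft³ → storage unit 5 (remaining 32 ft³)
46 ft³ → storage unit 3 (remaining 1 ft³)
39 ft³ → storage unit 2 (remaining 5 ft³)
35 ft³ → storage unit 6 (remaining 115 ft³)
19 ft³ → storage unit 5 (remaining 13 ft³)
12 ft³ → storage unit 1 (remaining 3 ft³)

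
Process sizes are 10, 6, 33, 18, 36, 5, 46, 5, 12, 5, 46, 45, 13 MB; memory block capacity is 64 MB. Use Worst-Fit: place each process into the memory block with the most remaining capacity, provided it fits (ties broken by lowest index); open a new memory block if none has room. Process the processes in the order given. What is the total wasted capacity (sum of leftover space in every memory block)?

Put 10 MB in memory block 1; 54 MB remain.
Put 6 MB in memory block 1; 48 MB remain.
Put 33 MB in memory block 1; 15 MB remain.
Put 18 MB in memory block 2; 46 MB remain.
Put 36 MB in memory block 2; 10 MB remain.
Put 5 MB in memory block 1; 10 MB remain.
Put 46 MB in memory block 3; 18 MB remain.
Put 5 MB in memory block 3; 13 MB remain.
Put 12 MB in memory block 3; 1 MB remain.
Put 5 MB in memory block 1; 5 MB remain.
Put 46 MB in memory block 4; 18 MB remain.
Put 45 MB in memory block 5; 19 MB remain.
Put 13 MB in memory block 5; 6 MB remain.
5 memory blocks × 64 MB = 320 MB; used 280 MB; unused 40 MB.

40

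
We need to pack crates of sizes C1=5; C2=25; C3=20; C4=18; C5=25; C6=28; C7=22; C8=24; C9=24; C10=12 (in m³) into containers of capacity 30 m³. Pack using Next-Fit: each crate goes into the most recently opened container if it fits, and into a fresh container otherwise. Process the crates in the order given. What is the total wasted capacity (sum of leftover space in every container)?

67

Put C1 (5 m³) in container 1; 25 m³ remain.
Put C2 (25 m³) in container 1; 0 m³ remain.
Put C3 (20 m³) in container 2; 10 m³ remain.
Put C4 (18 m³) in container 3; 12 m³ remain.
Put C5 (25 m³) in container 4; 5 m³ remain.
Put C6 (28 m³) in container 5; 2 m³ remain.
Put C7 (22 m³) in container 6; 8 m³ remain.
Put C8 (24 m³) in container 7; 6 m³ remain.
Put C9 (24 m³) in container 8; 6 m³ remain.
Put C10 (12 m³) in container 9; 18 m³ remain.
9 containers × 30 m³ = 270 m³; used 203 m³; unused 67 m³.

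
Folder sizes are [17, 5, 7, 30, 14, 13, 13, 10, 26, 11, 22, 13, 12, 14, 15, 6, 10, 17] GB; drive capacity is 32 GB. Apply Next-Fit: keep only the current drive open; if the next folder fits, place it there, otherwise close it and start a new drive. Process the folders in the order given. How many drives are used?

11

Put 17 GB in drive 1; 15 GB remain.
Put 5 GB in drive 1; 10 GB remain.
Put 7 GB in drive 1; 3 GB remain.
Put 30 GB in drive 2; 2 GB remain.
Put 14 GB in drive 3; 18 GB remain.
Put 13 GB in drive 3; 5 GB remain.
Put 13 GB in drive 4; 19 GB remain.
Put 10 GB in drive 4; 9 GB remain.
Put 26 GB in drive 5; 6 GB remain.
Put 11 GB in drive 6; 21 GB remain.
Put 22 GB in drive 7; 10 GB remain.
Put 13 GB in drive 8; 19 GB remain.
Put 12 GB in drive 8; 7 GB remain.
Put 14 GB in drive 9; 18 GB remain.
Put 15 GB in drive 9; 3 GB remain.
Put 6 GB in drive 10; 26 GB remain.
Put 10 GB in drive 10; 16 GB remain.
Put 17 GB in drive 11; 15 GB remain.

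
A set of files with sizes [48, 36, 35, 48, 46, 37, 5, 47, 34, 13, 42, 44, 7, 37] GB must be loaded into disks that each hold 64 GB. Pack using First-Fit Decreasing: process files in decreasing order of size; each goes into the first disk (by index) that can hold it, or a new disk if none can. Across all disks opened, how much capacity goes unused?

Sorted descending: 48, 48, 47, 46, 44, 42, 37, 37, 36, 35, 34, 13, 7, 5.
48 GB → disk 1 (remaining 16 GB)
48 GB → disk 2 (remaining 16 GB)
47 GB → disk 3 (remaining 17 GB)
46 GB → disk 4 (remaining 18 GB)
44 GB → disk 5 (remaining 20 GB)
42 GB → disk 6 (remaining 22 GB)
37 GB → disk 7 (remaining 27 GB)
37 GB → disk 8 (remaining 27 GB)
36 GB → disk 9 (remaining 28 GB)
35 GB → disk 10 (remaining 29 GB)
34 GB → disk 11 (remaining 30 GB)
13 GB → disk 1 (remaining 3 GB)
7 GB → disk 2 (remaining 9 GB)
5 GB → disk 2 (remaining 4 GB)
11 disks × 64 GB = 704 GB; used 479 GB; unused 225 GB.

225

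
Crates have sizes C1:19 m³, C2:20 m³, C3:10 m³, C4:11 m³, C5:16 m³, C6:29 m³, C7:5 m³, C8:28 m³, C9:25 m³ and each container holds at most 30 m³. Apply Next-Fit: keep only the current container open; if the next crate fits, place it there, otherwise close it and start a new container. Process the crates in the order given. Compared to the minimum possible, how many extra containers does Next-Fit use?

Next-Fit: [19] [20,10] [11,16] [29] [5] [28] [25] → 7 containers.
Total size 163 m³; any packing needs at least ⌈163/30⌉ = 6 containers.
An optimal packing achieves that bound: [29] [28] [25,5] [20,10] [19,11] [16] → 6 containers.
Excess: 7 − 6 = 1.

1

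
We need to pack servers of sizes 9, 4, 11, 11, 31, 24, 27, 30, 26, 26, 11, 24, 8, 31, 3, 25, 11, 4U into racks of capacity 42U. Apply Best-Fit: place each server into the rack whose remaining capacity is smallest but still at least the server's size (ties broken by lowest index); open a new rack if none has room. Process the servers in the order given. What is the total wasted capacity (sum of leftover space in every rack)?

Put 9U in rack 1; 33U remain.
Put 4U in rack 1; 29U remain.
Put 11U in rack 1; 18U remain.
Put 11U in rack 1; 7U remain.
Put 31U in rack 2; 11U remain.
Put 24U in rack 3; 18U remain.
Put 27U in rack 4; 15U remain.
Put 30U in rack 5; 12U remain.
Put 26U in rack 6; 16U remain.
Put 26U in rack 7; 16U remain.
Put 11U in rack 2; 0U remain.
Put 24U in rack 8; 18U remain.
Put 8U in rack 5; 4U remain.
Put 31U in rack 9; 11U remain.
Put 3U in rack 5; 1U remain.
Put 25U in rack 10; 17U remain.
Put 11U in rack 9; 0U remain.
Put 4U in rack 1; 3U remain.
10 racks × 42U = 420U; used 316U; unused 104U.

104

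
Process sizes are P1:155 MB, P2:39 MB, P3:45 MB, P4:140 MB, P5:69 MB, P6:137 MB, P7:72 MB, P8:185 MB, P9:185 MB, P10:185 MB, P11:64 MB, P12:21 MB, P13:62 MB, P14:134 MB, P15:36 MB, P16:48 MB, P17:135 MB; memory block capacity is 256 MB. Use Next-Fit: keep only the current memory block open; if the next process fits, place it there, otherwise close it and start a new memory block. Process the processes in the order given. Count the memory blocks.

memory block 1: place P1 (155 MB), 101 MB left
memory block 1: place P2 (39 MB), 62 MB left
memory block 1: place P3 (45 MB), 17 MB left
memory block 2: place P4 (140 MB), 116 MB left
memory block 2: place P5 (69 MB), 47 MB left
memory block 3: place P6 (137 MB), 119 MB left
memory block 3: place P7 (72 MB), 47 MB left
memory block 4: place P8 (185 MB), 71 MB left
memory block 5: place P9 (185 MB), 71 MB left
memory block 6: place P10 (185 MB), 71 MB left
memory block 6: place P11 (64 MB), 7 MB left
memory block 7: place P12 (21 MB), 235 MB left
memory block 7: place P13 (62 MB), 173 MB left
memory block 7: place P14 (134 MB), 39 MB left
memory block 7: place P15 (36 MB), 3 MB left
memory block 8: place P16 (48 MB), 208 MB left
memory block 8: place P17 (135 MB), 73 MB left
Final memory blocks: [155,39,45] [140,69] [137,72] [185] [185] [185,64] [21,62,134,36] [48,135].

8 memory blocks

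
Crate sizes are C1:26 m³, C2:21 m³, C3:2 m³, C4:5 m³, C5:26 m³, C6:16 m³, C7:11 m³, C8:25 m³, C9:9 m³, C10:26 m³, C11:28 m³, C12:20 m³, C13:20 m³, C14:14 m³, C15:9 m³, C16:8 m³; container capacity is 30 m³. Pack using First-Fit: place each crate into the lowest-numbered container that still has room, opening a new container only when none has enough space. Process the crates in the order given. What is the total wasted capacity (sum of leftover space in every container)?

34

Put C1 (26 m³) in container 1; 4 m³ remain.
Put C2 (21 m³) in container 2; 9 m³ remain.
Put C3 (2 m³) in container 1; 2 m³ remain.
Put C4 (5 m³) in container 2; 4 m³ remain.
Put C5 (26 m³) in container 3; 4 m³ remain.
Put C6 (16 m³) in container 4; 14 m³ remain.
Put C7 (11 m³) in container 4; 3 m³ remain.
Put C8 (25 m³) in container 5; 5 m³ remain.
Put C9 (9 m³) in container 6; 21 m³ remain.
Put C10 (26 m³) in container 7; 4 m³ remain.
Put C11 (28 m³) in container 8; 2 m³ remain.
Put C12 (20 m³) in container 6; 1 m³ remain.
Put C13 (20 m³) in container 9; 10 m³ remain.
Put C14 (14 m³) in container 10; 16 m³ remain.
Put C15 (9 m³) in container 9; 1 m³ remain.
Put C16 (8 m³) in container 10; 8 m³ remain.
10 containers × 30 m³ = 300 m³; used 266 m³; unused 34 m³.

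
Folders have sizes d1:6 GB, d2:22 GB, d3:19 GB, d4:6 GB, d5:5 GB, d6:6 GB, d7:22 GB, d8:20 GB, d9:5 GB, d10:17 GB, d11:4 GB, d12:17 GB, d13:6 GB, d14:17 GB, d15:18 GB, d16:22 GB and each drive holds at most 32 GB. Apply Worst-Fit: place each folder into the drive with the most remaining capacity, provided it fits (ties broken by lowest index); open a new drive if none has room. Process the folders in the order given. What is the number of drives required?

drive 1: place d1 (6 GB), 26 GB left
drive 1: place d2 (22 GB), 4 GB left
drive 2: place d3 (19 GB), 13 GB left
drive 2: place d4 (6 GB), 7 GB left
drive 2: place d5 (5 GB), 2 GB left
drive 3: place d6 (6 GB), 26 GB left
drive 3: place d7 (22 GB), 4 GB left
drive 4: place d8 (20 GB), 12 GB left
drive 4: place d9 (5 GB), 7 GB left
drive 5: place d10 (17 GB), 15 GB left
drive 5: place d11 (4 GB), 11 GB left
drive 6: place d12 (17 GB), 15 GB left
drive 6: place d13 (6 GB), 9 GB left
drive 7: place d14 (17 GB), 15 GB left
drive 8: place d15 (18 GB), 14 GB left
drive 9: place d16 (22 GB), 10 GB left
Final drives: [6,22] [19,6,5] [6,22] [20,5] [17,4] [17,6] [17] [18] [22].

9 drives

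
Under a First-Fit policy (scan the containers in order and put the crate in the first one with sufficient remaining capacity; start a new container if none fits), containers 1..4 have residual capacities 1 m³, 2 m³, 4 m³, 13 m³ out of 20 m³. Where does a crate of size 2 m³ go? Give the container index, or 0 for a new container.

Containers with room: container 2 (2 m³), container 3 (4 m³), container 4 (13 m³).
The first with room is container 2.

2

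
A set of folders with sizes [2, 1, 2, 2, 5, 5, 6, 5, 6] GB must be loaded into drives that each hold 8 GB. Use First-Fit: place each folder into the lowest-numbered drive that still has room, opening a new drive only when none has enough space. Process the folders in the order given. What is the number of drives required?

drive 1: place 2 GB, 6 GB left
drive 1: place 1 GB, 5 GB left
drive 1: place 2 GB, 3 GB left
drive 1: place 2 GB, 1 GB left
drive 2: place 5 GB, 3 GB left
drive 3: place 5 GB, 3 GB left
drive 4: place 6 GB, 2 GB left
drive 5: place 5 GB, 3 GB left
drive 6: place 6 GB, 2 GB left

6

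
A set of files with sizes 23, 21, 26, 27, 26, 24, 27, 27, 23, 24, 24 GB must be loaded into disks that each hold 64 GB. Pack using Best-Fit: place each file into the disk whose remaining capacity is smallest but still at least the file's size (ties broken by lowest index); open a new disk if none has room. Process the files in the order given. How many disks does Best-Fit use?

6 disks

disk 1: place 23 GB, 41 GB left
disk 1: place 21 GB, 20 GB left
disk 2: place 26 GB, 38 GB left
disk 2: place 27 GB, 11 GB left
disk 3: place 26 GB, 38 GB left
disk 3: place 24 GB, 14 GB left
disk 4: place 27 GB, 37 GB left
disk 4: place 27 GB, 10 GB left
disk 5: place 23 GB, 41 GB left
disk 5: place 24 GB, 17 GB left
disk 6: place 24 GB, 40 GB left
Final disks: [23,21] [26,27] [26,24] [27,27] [23,24] [24].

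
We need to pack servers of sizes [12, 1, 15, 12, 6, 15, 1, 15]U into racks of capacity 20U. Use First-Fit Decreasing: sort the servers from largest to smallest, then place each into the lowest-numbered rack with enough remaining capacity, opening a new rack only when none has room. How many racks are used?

Sorted descending: 15, 15, 15, 12, 12, 6, 1, 1.
rack 1: place 15U, 5U left
rack 2: place 15U, 5U left
rack 3: place 15U, 5U left
rack 4: place 12U, 8U left
rack 5: place 12U, 8U left
rack 4: place 6U, 2U left
rack 1: place 1U, 4U left
rack 1: place 1U, 3U left
Final racks: [15,1,1] [15] [15] [12,6] [12].

5 racks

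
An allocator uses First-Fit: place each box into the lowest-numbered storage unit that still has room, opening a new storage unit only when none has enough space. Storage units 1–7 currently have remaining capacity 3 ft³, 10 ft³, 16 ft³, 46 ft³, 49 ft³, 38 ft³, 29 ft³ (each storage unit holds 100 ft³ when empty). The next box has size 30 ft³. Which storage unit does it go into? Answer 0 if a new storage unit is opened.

4

Storage units with room: storage unit 4 (46 ft³), storage unit 5 (49 ft³), storage unit 6 (38 ft³).
The first with room is storage unit 4.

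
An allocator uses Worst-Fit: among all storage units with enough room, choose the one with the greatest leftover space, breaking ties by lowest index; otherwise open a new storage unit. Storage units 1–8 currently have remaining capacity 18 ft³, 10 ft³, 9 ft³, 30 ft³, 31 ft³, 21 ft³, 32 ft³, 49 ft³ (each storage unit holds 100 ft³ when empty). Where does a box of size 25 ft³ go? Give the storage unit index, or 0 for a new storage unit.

Storage units with room: storage unit 4 (30 ft³), storage unit 5 (31 ft³), storage unit 7 (32 ft³), storage unit 8 (49 ft³).
Most room is storage unit 8 with 49 ft³ free.

8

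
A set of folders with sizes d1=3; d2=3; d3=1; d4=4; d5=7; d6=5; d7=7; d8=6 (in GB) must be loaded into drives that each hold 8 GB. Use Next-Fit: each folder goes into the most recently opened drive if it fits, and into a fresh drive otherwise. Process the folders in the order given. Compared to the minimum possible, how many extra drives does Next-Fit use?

1

Next-Fit: [3,3,1] [4] [7] [5] [7] [6] → 6 drives.
Total size 36 GB; any packing needs at least ⌈36/8⌉ = 5 drives.
An optimal packing achieves that bound: [7,1] [7] [6] [5,3] [4,3] → 5 drives.
Excess: 6 − 5 = 1.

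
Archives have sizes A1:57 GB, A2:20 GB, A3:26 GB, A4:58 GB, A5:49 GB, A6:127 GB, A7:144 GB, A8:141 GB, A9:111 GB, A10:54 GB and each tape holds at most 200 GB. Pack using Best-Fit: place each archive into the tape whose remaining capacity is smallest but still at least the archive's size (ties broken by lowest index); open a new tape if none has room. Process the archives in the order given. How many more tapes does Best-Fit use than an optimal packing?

Best-Fit: [57,20,26,58] [49,127] [144,54] [141] [111] → 5 tapes.
Total size 787 GB; any packing needs at least ⌈787/200⌉ = 4 tapes.
An optimal packing achieves that bound: [144,54] [141,58] [127,49,20] [111,57,26] → 4 tapes.
Excess: 5 − 4 = 1.

1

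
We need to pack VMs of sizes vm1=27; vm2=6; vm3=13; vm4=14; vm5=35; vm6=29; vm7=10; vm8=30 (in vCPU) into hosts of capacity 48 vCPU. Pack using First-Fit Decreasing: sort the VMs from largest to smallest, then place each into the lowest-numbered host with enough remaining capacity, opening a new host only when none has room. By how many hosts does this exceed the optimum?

First-Fit Decreasing: [35,13] [30,14] [29,10,6] [27] → 4 hosts.
Total size 164 vCPU; any packing needs at least ⌈164/48⌉ = 4 hosts.
So 4 is already optimal.

0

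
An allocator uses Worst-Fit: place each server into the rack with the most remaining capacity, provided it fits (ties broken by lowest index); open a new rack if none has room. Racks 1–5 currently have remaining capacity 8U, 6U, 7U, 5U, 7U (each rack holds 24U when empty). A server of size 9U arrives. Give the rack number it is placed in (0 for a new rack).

No rack has ≥ 9U free, so a new rack is opened.

0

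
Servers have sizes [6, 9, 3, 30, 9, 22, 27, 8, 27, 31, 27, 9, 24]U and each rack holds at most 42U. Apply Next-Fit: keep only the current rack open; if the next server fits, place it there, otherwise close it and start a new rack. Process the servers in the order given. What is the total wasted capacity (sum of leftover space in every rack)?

Put 6U in rack 1; 36U remain.
Put 9U in rack 1; 27U remain.
Put 3U in rack 1; 24U remain.
Put 30U in rack 2; 12U remain.
Put 9U in rack 2; 3U remain.
Put 22U in rack 3; 20U remain.
Put 27U in rack 4; 15U remain.
Put 8U in rack 4; 7U remain.
Put 27U in rack 5; 15U remain.
Put 31U in rack 6; 11U remain.
Put 27U in rack 7; 15U remain.
Put 9U in rack 7; 6U remain.
Put 24U in rack 8; 18U remain.
8 racks × 42U = 336U; used 232U; unused 104U.

104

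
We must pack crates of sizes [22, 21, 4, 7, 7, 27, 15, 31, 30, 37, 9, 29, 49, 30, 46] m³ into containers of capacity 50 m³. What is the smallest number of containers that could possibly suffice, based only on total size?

Total size = 22 + 21 + 4 + 7 + 7 + 27 + 15 + 31 + 30 + 37 + 9 + 29 + 49 + 30 + 46 = 364 m³.
⌈364 / 50⌉ = 8.

8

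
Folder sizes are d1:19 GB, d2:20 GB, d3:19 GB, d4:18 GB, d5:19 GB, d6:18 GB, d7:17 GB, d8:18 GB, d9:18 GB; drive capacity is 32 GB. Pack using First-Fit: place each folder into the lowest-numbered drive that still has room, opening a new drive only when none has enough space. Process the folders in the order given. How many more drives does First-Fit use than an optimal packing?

0

First-Fit: [19] [20] [19] [18] [19] [18] [17] [18] [18] → 9 drives.
9 folders exceed 16 GB (half the capacity), and no two of those can share a drive, so at least 9 drives are needed.
So 9 is already optimal.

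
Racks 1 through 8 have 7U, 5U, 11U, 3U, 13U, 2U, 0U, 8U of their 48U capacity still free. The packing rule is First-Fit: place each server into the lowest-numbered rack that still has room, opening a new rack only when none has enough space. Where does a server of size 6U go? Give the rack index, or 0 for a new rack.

1

Racks with room: rack 1 (7U), rack 3 (11U), rack 5 (13U), rack 8 (8U).
The first with room is rack 1.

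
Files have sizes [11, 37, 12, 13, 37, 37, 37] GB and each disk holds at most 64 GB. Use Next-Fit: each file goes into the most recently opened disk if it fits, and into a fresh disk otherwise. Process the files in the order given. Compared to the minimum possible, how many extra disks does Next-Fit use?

Next-Fit: [11,37,12] [13,37] [37] [37] → 4 disks.
4 files exceed 32 GB (half the capacity), and no two of those can share a disk, so at least 4 disks are needed.
So 4 is already optimal.

0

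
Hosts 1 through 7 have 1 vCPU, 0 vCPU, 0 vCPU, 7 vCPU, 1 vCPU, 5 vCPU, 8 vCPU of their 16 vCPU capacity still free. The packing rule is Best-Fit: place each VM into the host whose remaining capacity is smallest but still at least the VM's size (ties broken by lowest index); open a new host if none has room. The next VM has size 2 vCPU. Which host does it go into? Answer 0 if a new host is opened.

6

Hosts with room: host 4 (7 vCPU), host 6 (5 vCPU), host 7 (8 vCPU).
Tightest fit is host 6 with 5 vCPU free.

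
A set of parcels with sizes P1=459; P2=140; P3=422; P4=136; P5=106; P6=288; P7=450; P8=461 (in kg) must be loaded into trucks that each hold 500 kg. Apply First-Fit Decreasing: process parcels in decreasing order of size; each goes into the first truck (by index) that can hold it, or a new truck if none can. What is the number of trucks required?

6 trucks

Sorted descending: 461, 459, 450, 422, 288, 140, 136, 106.
461 kg → truck 1 (remaining 39 kg)
459 kg → truck 2 (remaining 41 kg)
450 kg → truck 3 (remaining 50 kg)
422 kg → truck 4 (remaining 78 kg)
288 kg → truck 5 (remaining 212 kg)
140 kg → truck 5 (remaining 72 kg)
136 kg → truck 6 (remaining 364 kg)
106 kg → truck 6 (remaining 258 kg)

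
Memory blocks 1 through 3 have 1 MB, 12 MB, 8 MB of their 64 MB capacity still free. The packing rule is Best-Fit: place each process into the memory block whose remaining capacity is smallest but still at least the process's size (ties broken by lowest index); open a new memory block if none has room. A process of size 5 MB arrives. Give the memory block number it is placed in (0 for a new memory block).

3

Memory blocks with room: memory block 2 (12 MB), memory block 3 (8 MB).
Tightest fit is memory block 3 with 8 MB free.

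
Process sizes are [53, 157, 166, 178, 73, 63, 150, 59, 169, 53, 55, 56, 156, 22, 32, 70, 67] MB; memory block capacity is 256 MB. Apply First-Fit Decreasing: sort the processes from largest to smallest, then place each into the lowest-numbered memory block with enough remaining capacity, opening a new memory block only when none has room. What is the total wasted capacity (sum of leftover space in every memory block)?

213

Sorted descending: 178, 169, 166, 157, 156, 150, 73, 70, 67, 63, 59, 56, 55, 53, 53, 32, 22.
178 MB → memory block 1 (remaining 78 MB)
169 MB → memory block 2 (remaining 87 MB)
166 MB → memory block 3 (remaining 90 MB)
157 MB → memory block 4 (remaining 99 MB)
156 MB → memory block 5 (remaining 100 MB)
150 MB → memory block 6 (remaining 106 MB)
73 MB → memory block 1 (remaining 5 MB)
70 MB → memory block 2 (remaining 17 MB)
67 MB → memory block 3 (remaining 23 MB)
63 MB → memory block 4 (remaining 36 MB)
59 MB → memory block 5 (remaining 41 MB)
56 MB → memory block 6 (remaining 50 MB)
55 MB → memory block 7 (remaining 201 MB)
53 MB → memory block 7 (remaining 148 MB)
53 MB → memory block 7 (remaining 95 MB)
32 MB → memory block 4 (remaining 4 MB)
22 MB → memory block 3 (remaining 1 MB)
7 memory blocks × 256 MB = 1792 MB; used 1579 MB; unused 213 MB.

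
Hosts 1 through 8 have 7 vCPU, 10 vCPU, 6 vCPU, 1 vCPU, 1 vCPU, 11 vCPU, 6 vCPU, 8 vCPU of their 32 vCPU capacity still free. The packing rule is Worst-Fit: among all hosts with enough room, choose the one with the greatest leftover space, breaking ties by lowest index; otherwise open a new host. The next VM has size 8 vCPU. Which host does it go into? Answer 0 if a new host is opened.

Hosts with room: host 2 (10 vCPU), host 6 (11 vCPU), host 8 (8 vCPU).
Most room is host 6 with 11 vCPU free.

6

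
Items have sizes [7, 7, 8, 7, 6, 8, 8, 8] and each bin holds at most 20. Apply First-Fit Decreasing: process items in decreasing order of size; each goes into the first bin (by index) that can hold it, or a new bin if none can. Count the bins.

Sorted descending: 8, 8, 8, 8, 7, 7, 7, 6.
bin 1: place 8, 12 left
bin 1: place 8, 4 left
bin 2: place 8, 12 left
bin 2: place 8, 4 left
bin 3: place 7, 13 left
bin 3: place 7, 6 left
bin 4: place 7, 13 left
bin 3: place 6, 0 left

4 bins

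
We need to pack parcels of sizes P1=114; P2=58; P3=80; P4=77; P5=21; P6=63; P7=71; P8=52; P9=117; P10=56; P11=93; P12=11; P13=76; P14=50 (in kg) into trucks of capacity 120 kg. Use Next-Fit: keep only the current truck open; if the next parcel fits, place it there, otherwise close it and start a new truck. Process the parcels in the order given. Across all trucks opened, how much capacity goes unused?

truck 1: place P1 (114 kg), 6 kg left
truck 2: place P2 (58 kg), 62 kg left
truck 3: place P3 (80 kg), 40 kg left
truck 4: place P4 (77 kg), 43 kg left
truck 4: place P5 (21 kg), 22 kg left
truck 5: place P6 (63 kg), 57 kg left
truck 6: place P7 (71 kg), 49 kg left
truck 7: place P8 (52 kg), 68 kg left
truck 8: place P9 (117 kg), 3 kg left
truck 9: place P10 (56 kg), 64 kg left
truck 10: place P11 (93 kg), 27 kg left
truck 10: place P12 (11 kg), 16 kg left
truck 11: place P13 (76 kg), 44 kg left
truck 12: place P14 (50 kg), 70 kg left
12 trucks × 120 kg = 1440 kg; used 939 kg; unused 501 kg.

501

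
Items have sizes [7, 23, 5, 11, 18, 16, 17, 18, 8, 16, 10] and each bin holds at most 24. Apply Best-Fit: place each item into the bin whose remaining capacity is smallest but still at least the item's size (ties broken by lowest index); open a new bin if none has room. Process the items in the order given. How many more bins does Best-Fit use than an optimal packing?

Best-Fit: [7,5,11] [23] [18] [16,8] [17] [18] [16] [10] → 8 bins.
Total size 149; any packing needs at least ⌈149/24⌉ = 7 bins.
An optimal packing achieves that bound: [23] [18,5] [18] [17,7] [16,8] [16] [11,10] → 7 bins.
Excess: 8 − 7 = 1.

1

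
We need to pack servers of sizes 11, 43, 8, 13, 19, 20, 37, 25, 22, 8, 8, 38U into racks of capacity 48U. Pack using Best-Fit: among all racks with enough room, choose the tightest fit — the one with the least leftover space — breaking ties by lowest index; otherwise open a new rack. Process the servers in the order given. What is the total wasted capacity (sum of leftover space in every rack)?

36

rack 1: place 11U, 37U left
rack 2: place 43U, 5U left
rack 1: place 8U, 29U left
rack 1: place 13U, 16U left
rack 3: place 19U, 29U left
rack 3: place 20U, 9U left
rack 4: place 37U, 11U left
rack 5: place 25U, 23U left
rack 5: place 22U, 1U left
rack 3: place 8U, 1U left
rack 4: place 8U, 3U left
rack 6: place 38U, 10U left
6 racks × 48U = 288U; used 252U; unused 36U.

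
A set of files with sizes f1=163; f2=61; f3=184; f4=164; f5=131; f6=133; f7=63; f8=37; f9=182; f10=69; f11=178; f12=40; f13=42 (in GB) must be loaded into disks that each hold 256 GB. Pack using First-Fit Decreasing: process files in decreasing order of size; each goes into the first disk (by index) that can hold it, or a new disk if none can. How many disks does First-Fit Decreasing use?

7

Sorted descending: 184, 182, 178, 164, 163, 133, 131, 69, 63, 61, 42, 40, 37.
disk 1: place 184 GB, 72 GB left
disk 2: place 182 GB, 74 GB left
disk 3: place 178 GB, 78 GB left
disk 4: place 164 GB, 92 GB left
disk 5: place 163 GB, 93 GB left
disk 6: place 133 GB, 123 GB left
disk 7: place 131 GB, 125 GB left
disk 1: place 69 GB, 3 GB left
disk 2: place 63 GB, 11 GB left
disk 3: place 61 GB, 17 GB left
disk 4: place 42 GB, 50 GB left
disk 4: place 40 GB, 10 GB left
disk 5: place 37 GB, 56 GB left
Final disks: [184,69] [182,63] [178,61] [164,42,40] [163,37] [133] [131].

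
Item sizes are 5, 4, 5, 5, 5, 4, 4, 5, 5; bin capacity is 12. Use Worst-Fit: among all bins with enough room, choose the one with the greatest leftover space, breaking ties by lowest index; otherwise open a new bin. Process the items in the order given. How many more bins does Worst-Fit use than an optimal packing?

Worst-Fit: [5,4] [5,5] [5,4] [4,5] [5] → 5 bins.
Total size 42; any packing needs at least ⌈42/12⌉ = 4 bins.
An optimal packing achieves that bound: [5,5] [5,5] [5,5] [4,4,4] → 4 bins.
Excess: 5 − 4 = 1.

1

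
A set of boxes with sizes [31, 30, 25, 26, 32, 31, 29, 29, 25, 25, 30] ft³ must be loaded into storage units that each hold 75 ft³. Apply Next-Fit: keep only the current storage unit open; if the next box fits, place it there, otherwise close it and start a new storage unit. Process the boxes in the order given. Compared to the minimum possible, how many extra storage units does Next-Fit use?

1

Next-Fit: [31,30] [25,26] [32,31] [29,29] [25,25] [30] → 6 storage units.
Total size 313 ft³; any packing needs at least ⌈313/75⌉ = 5 storage units.
An optimal packing achieves that bound: [32,31] [31,30] [30,29] [29,26] [25,25,25] → 5 storage units.
Excess: 6 − 5 = 1.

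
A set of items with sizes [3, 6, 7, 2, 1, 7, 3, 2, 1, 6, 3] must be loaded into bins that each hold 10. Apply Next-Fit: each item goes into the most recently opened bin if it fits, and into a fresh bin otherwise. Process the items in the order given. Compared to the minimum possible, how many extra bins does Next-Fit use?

0

Next-Fit: [3,6] [7,2,1] [7,3] [2,1,6] [3] → 5 bins.
Total size 41; any packing needs at least ⌈41/10⌉ = 5 bins.
So 5 is already optimal.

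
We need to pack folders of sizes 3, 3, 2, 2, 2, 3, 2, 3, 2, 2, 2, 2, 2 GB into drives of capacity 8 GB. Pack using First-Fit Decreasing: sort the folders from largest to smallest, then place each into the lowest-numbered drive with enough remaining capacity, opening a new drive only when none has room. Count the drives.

4

Sorted descending: 3, 3, 3, 3, 2, 2, 2, 2, 2, 2, 2, 2, 2.
drive 1: place 3 GB, 5 GB left
drive 1: place 3 GB, 2 GB left
drive 2: place 3 GB, 5 GB left
drive 2: place 3 GB, 2 GB left
drive 1: place 2 GB, 0 GB left
drive 2: place 2 GB, 0 GB left
drive 3: place 2 GB, 6 GB left
drive 3: place 2 GB, 4 GB left
drive 3: place 2 GB, 2 GB left
drive 3: place 2 GB, 0 GB left
drive 4: place 2 GB, 6 GB left
drive 4: place 2 GB, 4 GB left
drive 4: place 2 GB, 2 GB left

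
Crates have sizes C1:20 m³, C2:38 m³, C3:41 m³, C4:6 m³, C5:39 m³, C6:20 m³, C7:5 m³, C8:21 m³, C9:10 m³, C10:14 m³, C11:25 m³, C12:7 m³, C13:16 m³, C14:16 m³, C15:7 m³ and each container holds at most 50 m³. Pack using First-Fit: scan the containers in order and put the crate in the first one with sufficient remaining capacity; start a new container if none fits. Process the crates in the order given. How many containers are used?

7 containers

Put C1 (20 m³) in container 1; 30 m³ remain.
Put C2 (38 m³) in container 2; 12 m³ remain.
Put C3 (41 m³) in container 3; 9 m³ remain.
Put C4 (6 m³) in container 1; 24 m³ remain.
Put C5 (39 m³) in container 4; 11 m³ remain.
Put C6 (20 m³) in container 1; 4 m³ remain.
Put C7 (5 m³) in container 2; 7 m³ remain.
Put C8 (21 m³) in container 5; 29 m³ remain.
Put C9 (10 m³) in container 4; 1 m³ remain.
Put C10 (14 m³) in container 5; 15 m³ remain.
Put C11 (25 m³) in container 6; 25 m³ remain.
Put C12 (7 m³) in container 2; 0 m³ remain.
Put C13 (16 m³) in container 6; 9 m³ remain.
Put C14 (16 m³) in container 7; 34 m³ remain.
Put C15 (7 m³) in container 3; 2 m³ remain.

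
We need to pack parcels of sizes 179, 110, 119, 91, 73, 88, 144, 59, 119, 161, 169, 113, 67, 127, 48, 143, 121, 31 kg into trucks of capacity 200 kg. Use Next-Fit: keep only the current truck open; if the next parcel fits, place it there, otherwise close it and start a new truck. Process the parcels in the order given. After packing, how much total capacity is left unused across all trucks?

638

truck 1: place 179 kg, 21 kg left
truck 2: place 110 kg, 90 kg left
truck 3: place 119 kg, 81 kg left
truck 4: place 91 kg, 109 kg left
truck 4: place 73 kg, 36 kg left
truck 5: place 88 kg, 112 kg left
truck 6: place 144 kg, 56 kg left
truck 7: place 59 kg, 141 kg left
truck 7: place 119 kg, 22 kg left
truck 8: place 161 kg, 39 kg left
truck 9: place 169 kg, 31 kg left
truck 10: place 113 kg, 87 kg left
truck 10: place 67 kg, 20 kg left
truck 11: place 127 kg, 73 kg left
truck 11: place 48 kg, 25 kg left
truck 12: place 143 kg, 57 kg left
truck 13: place 121 kg, 79 kg left
truck 13: place 31 kg, 48 kg left
13 trucks × 200 kg = 2600 kg; used 1962 kg; unused 638 kg.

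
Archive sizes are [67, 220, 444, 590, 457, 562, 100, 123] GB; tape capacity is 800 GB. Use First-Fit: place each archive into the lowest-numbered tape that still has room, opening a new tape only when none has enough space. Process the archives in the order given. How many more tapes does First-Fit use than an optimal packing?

0

First-Fit: [67,220,444] [590,100] [457,123] [562] → 4 tapes.
Total size 2563 GB; any packing needs at least ⌈2563/800⌉ = 4 tapes.
So 4 is already optimal.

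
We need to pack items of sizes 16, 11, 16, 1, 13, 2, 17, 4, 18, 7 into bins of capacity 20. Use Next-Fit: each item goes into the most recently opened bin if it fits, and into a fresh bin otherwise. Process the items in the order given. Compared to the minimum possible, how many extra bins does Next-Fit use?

Next-Fit: [16] [11] [16,1] [13,2] [17] [4] [18] [7] → 8 bins.
Total size 105; any packing needs at least ⌈105/20⌉ = 6 bins.
An optimal packing achieves that bound: [18,2] [17,1] [16,4] [16] [13,7] [11] → 6 bins.
Excess: 8 − 6 = 2.

2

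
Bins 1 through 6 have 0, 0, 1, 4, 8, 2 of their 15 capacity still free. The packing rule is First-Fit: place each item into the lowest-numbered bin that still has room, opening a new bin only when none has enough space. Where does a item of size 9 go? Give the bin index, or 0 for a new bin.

0

No bin has ≥ 9 free, so a new bin is opened.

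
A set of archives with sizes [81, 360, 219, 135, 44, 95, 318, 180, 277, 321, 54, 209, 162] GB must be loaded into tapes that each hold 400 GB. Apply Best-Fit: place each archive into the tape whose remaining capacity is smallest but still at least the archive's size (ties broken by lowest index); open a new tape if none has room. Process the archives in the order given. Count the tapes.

81 GB → tape 1 (remaining 319 GB)
360 GB → tape 2 (remaining 40 GB)
219 GB → tape 1 (remaining 100 GB)
135 GB → tape 3 (remaining 265 GB)
44 GB → tape 1 (remaining 56 GB)
95 GB → tape 3 (remaining 170 GB)
318 GB → tape 4 (remaining 82 GB)
180 GB → tape 5 (remaining 220 GB)
277 GB → tape 6 (remaining 123 GB)
321 GB → tape 7 (remaining 79 GB)
54 GB → tape 1 (remaining 2 GB)
209 GB → tape 5 (remaining 11 GB)
162 GB → tape 3 (remaining 8 GB)

7 tapes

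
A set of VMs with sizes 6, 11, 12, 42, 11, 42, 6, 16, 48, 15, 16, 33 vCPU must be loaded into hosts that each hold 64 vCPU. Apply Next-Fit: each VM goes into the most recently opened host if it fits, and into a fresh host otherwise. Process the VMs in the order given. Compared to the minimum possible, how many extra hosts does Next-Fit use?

0

Next-Fit: [6,11,12] [42,11] [42,6,16] [48,15] [16,33] → 5 hosts.
Total size 258 vCPU; any packing needs at least ⌈258/64⌉ = 5 hosts.
So 5 is already optimal.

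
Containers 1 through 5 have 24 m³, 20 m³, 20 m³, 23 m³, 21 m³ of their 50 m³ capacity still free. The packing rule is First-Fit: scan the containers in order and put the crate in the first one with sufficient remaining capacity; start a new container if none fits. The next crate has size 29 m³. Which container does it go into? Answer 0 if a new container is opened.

No container has ≥ 29 m³ free, so a new container is opened.

0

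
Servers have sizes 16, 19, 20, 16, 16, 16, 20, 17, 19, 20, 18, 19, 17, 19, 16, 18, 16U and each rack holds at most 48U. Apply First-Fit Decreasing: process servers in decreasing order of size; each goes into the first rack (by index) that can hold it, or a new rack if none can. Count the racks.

Sorted descending: 20, 20, 20, 19, 19, 19, 19, 18, 18, 17, 17, 16, 16, 16, 16, 16, 16.
Put 20U in rack 1; 28U remain.
Put 20U in rack 1; 8U remain.
Put 20U in rack 2; 28U remain.
Put 19U in rack 2; 9U remain.
Put 19U in rack 3; 29U remain.
Put 19U in rack 3; 10U remain.
Put 19U in rack 4; 29U remain.
Put 18U in rack 4; 11U remain.
Put 18U in rack 5; 30U remain.
Put 17U in rack 5; 13U remain.
Put 17U in rack 6; 31U remain.
Put 16U in rack 6; 15U remain.
Put 16U in rack 7; 32U remain.
Put 16U in rack 7; 16U remain.
Put 16U in rack 7; 0U remain.
Put 16U in rack 8; 32U remain.
Put 16U in rack 8; 16U remain.

8 racks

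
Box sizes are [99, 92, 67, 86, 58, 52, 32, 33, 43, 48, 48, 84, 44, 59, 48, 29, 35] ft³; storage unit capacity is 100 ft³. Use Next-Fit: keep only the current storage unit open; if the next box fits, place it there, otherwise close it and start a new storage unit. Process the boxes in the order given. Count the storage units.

13

Put 99 ft³ in storage unit 1; 1 ft³ remain.
Put 92 ft³ in storage unit 2; 8 ft³ remain.
Put 67 ft³ in storage unit 3; 33 ft³ remain.
Put 86 ft³ in storage unit 4; 14 ft³ remain.
Put 58 ft³ in storage unit 5; 42 ft³ remain.
Put 52 ft³ in storage unit 6; 48 ft³ remain.
Put 32 ft³ in storage unit 6; 16 ft³ remain.
Put 33 ft³ in storage unit 7; 67 ft³ remain.
Put 43 ft³ in storage unit 7; 24 ft³ remain.
Put 48 ft³ in storage unit 8; 52 ft³ remain.
Put 48 ft³ in storage unit 8; 4 ft³ remain.
Put 84 ft³ in storage unit 9; 16 ft³ remain.
Put 44 ft³ in storage unit 10; 56 ft³ remain.
Put 59 ft³ in storage unit 11; 41 ft³ remain.
Put 48 ft³ in storage unit 12; 52 ft³ remain.
Put 29 ft³ in storage unit 12; 23 ft³ remain.
Put 35 ft³ in storage unit 13; 65 ft³ remain.
Final storage units: [99] [92] [67] [86] [58] [52,32] [33,43] [48,48] [84] [44] [59] [48,29] [35].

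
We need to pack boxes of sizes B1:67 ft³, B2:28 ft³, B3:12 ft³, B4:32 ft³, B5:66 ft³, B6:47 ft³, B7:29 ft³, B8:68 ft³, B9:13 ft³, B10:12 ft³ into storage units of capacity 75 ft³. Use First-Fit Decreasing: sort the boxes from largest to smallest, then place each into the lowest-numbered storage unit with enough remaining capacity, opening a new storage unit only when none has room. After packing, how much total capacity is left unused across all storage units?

76

Sorted descending: 68, 67, 66, 47, 32, 29, 28, 13, 12, 12.
storage unit 1: place 68 ft³, 7 ft³ left
storage unit 2: place 67 ft³, 8 ft³ left
storage unit 3: place 66 ft³, 9 ft³ left
storage unit 4: place 47 ft³, 28 ft³ left
storage unit 5: place 32 ft³, 43 ft³ left
storage unit 5: place 29 ft³, 14 ft³ left
storage unit 4: place 28 ft³, 0 ft³ left
storage unit 5: place 13 ft³, 1 ft³ left
storage unit 6: place 12 ft³, 63 ft³ left
storage unit 6: place 12 ft³, 51 ft³ left
6 storage units × 75 ft³ = 450 ft³; used 374 ft³; unused 76 ft³.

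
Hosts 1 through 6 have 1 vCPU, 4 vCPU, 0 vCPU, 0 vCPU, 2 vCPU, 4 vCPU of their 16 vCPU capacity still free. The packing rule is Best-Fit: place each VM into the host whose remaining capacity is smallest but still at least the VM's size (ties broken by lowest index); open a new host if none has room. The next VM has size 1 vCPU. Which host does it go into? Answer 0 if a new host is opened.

Hosts with room: host 1 (1 vCPU), host 2 (4 vCPU), host 5 (2 vCPU), host 6 (4 vCPU).
Tightest fit is host 1 with 1 vCPU free.

1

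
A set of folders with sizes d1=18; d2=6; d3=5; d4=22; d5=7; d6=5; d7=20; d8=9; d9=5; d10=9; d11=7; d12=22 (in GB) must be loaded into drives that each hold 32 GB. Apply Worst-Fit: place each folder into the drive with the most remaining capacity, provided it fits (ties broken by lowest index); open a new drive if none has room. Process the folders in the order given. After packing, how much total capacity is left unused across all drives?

Put d1 (18 GB) in drive 1; 14 GB remain.
Put d2 (6 GB) in drive 1; 8 GB remain.
Put d3 (5 GB) in drive 1; 3 GB remain.
Put d4 (22 GB) in drive 2; 10 GB remain.
Put d5 (7 GB) in drive 2; 3 GB remain.
Put d6 (5 GB) in drive 3; 27 GB remain.
Put d7 (20 GB) in drive 3; 7 GB remain.
Put d8 (9 GB) in drive 4; 23 GB remain.
Put d9 (5 GB) in drive 4; 18 GB remain.
Put d10 (9 GB) in drive 4; 9 GB remain.
Put d11 (7 GB) in drive 4; 2 GB remain.
Put d12 (22 GB) in drive 5; 10 GB remain.
5 drives × 32 GB = 160 GB; used 135 GB; unused 25 GB.

25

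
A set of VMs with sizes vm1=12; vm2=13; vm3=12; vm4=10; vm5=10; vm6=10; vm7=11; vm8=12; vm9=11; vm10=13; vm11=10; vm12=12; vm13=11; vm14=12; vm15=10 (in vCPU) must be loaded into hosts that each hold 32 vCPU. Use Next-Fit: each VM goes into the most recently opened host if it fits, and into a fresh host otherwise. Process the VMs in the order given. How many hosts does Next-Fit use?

7 hosts

Put vm1 (12 vCPU) in host 1; 20 vCPU remain.
Put vm2 (13 vCPU) in host 1; 7 vCPU remain.
Put vm3 (12 vCPU) in host 2; 20 vCPU remain.
Put vm4 (10 vCPU) in host 2; 10 vCPU remain.
Put vm5 (10 vCPU) in host 2; 0 vCPU remain.
Put vm6 (10 vCPU) in host 3; 22 vCPU remain.
Put vm7 (11 vCPU) in host 3; 11 vCPU remain.
Put vm8 (12 vCPU) in host 4; 20 vCPU remain.
Put vm9 (11 vCPU) in host 4; 9 vCPU remain.
Put vm10 (13 vCPU) in host 5; 19 vCPU remain.
Put vm11 (10 vCPU) in host 5; 9 vCPU remain.
Put vm12 (12 vCPU) in host 6; 20 vCPU remain.
Put vm13 (11 vCPU) in host 6; 9 vCPU remain.
Put vm14 (12 vCPU) in host 7; 20 vCPU remain.
Put vm15 (10 vCPU) in host 7; 10 vCPU remain.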